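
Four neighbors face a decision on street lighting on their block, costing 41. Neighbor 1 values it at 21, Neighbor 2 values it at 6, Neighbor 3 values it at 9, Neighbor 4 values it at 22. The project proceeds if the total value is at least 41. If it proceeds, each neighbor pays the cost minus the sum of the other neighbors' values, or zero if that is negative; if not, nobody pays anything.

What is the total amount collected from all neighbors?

9

Total value 58 ≥ cost 41, so it is built.
Neighbor 1: others sum to 37; max(0, 41 - 37) = 4.
Neighbor 2: others sum to 52; max(0, 41 - 52) = 0.
Neighbor 3: others sum to 49; max(0, 41 - 49) = 0.
Neighbor 4: others sum to 36; max(0, 41 - 36) = 5.
Total collected = 4 + 0 + 0 + 5 = 9.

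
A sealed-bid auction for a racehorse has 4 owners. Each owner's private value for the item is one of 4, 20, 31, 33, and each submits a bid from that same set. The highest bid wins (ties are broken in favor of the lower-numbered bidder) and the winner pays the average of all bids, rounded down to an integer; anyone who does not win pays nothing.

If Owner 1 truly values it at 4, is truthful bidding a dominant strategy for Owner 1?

Check each profile of the others' bids and compare truth against every alternative bid.
Others bid (20, 20, 20): truth gives 0, best alternative gives -16.
Others bid (4, 20, 20): truth gives 0, best alternative gives -12.
Others bid (20, 4, 20): truth gives 0, best alternative gives -12.
Others bid (20, 20, 4): truth gives 0, best alternative gives -12.
Others bid (4, 4, 20): truth gives 0, best alternative gives -8.
Others bid (4, 20, 4): truth gives 0, best alternative gives -8.
(Remaining 58 profiles checked similarly; truth is weakly best in each.)
In every case the truthful bid is at least as good as any alternative, so it is a dominant strategy.

Yes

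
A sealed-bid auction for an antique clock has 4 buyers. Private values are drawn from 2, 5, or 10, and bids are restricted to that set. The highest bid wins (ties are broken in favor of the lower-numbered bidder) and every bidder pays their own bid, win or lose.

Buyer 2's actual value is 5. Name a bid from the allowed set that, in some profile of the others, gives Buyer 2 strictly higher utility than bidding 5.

Suppose Buyer 1 bids 2, Buyer 3 bids 2 and Buyer 4 bids 10.
Bid 5: loses but pays 5, utility -5.
Bid 2: loses but pays 2, utility -2.
So bidding 2 beats truth here (-2 > -5).

2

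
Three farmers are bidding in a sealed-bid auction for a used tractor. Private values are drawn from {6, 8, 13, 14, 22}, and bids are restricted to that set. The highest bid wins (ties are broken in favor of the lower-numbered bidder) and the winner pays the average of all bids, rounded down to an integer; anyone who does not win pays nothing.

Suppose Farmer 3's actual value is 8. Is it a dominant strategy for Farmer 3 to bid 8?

Yes

Check each profile of the others' bids and compare truth against every alternative bid.
Others bid (6, 6): truth gives 2, best alternative gives 0.
Others bid (6, 8): truth gives 0, best alternative gives 0.
Others bid (6, 13): truth gives 0, best alternative gives 0.
Others bid (6, 14): truth gives 0, best alternative gives 0.
Others bid (6, 22): truth gives 0, best alternative gives 0.
Others bid (8, 6): truth gives 0, best alternative gives 0.
(Remaining 19 profiles checked similarly; truth is weakly best in each.)
In every case the truthful bid is at least as good as any alternative, so it is a dominant strategy.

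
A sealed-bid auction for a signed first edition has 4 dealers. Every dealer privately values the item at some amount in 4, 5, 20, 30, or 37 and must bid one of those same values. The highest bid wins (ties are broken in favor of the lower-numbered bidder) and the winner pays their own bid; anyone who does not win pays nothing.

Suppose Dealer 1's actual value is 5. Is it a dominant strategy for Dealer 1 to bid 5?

Consider the case where Dealer 2 bids 4, Dealer 3 bids 4 and Dealer 4 bids 4.
Truthful bid 5: wins, pays 5, utility 5 - 5 = 0.
Bid 4 instead: wins, pays 4, utility 5 - 4 = 1.
Since 1 > 0, bidding 4 is strictly better here, so truthful bidding is not dominant.

No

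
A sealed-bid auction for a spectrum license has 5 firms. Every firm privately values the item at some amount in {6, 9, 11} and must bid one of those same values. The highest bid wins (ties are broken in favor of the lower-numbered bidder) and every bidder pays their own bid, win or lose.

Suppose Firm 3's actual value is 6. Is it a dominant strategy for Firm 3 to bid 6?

Consider the case where Firm 1 bids 6, Firm 2 bids 6, Firm 4 bids 6 and Firm 5 bids 6.
Truthful bid 6: loses but pays 6, utility -6.
Bid 9 instead: wins, pays 9, utility 6 - 9 = -3.
Since -3 > -6, bidding 9 is strictly better here, so truthful bidding is not dominant.

No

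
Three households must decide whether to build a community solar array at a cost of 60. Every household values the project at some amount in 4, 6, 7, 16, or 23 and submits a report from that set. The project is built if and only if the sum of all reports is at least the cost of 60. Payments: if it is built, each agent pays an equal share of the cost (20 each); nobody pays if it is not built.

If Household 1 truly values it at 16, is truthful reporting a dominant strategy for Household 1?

Consider the case where Household 2 reports 23 and Household 3 reports 23.
Truthful report 16: project built, pays 20, utility 16 - 20 = -4.
Report 4 instead: project not built, utility 0.
Since 0 > -4, reporting 4 is strictly better here, so truthful reporting is not dominant.

No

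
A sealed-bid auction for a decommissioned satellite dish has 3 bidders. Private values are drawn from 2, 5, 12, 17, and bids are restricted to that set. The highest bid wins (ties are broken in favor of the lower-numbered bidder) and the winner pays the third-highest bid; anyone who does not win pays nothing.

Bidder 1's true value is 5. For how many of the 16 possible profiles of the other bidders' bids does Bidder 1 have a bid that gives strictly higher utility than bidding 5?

4

Others bid (2, 12): truth gives 0; bid 12 gives 3 > 0. Violating.
Others bid (2, 17): truth gives 0; bid 17 gives 3 > 0. Violating.
Others bid (12, 2): truth gives 0; bid 12 gives 3 > 0. Violating.
Others bid (17, 2): truth gives 0; bid 17 gives 3 > 0. Violating.
Others bid (2, 2): truth gives 3; no alternative beats it.
Others bid (2, 5): truth gives 3; no alternative beats it.
(Checking all 16 profiles: 4 have a profitable deviation, 12 do not.)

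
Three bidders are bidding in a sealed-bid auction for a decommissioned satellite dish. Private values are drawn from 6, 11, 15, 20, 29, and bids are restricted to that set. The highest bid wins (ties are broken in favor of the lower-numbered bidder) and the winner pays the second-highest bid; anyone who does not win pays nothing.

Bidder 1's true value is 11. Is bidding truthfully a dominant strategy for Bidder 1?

Yes

Check each profile of the others' bids and compare truth against every alternative bid.
Others bid (6, 6): truth gives 5, best alternative gives 5.
Others bid (6, 11): truth gives 0, best alternative gives 0.
Others bid (6, 15): truth gives 0, best alternative gives 0.
Others bid (6, 20): truth gives 0, best alternative gives 0.
Others bid (6, 29): truth gives 0, best alternative gives 0.
Others bid (11, 6): truth gives 0, best alternative gives 0.
(Remaining 19 profiles checked similarly; truth is weakly best in each.)
In every case the truthful bid is at least as good as any alternative, so it is a dominant strategy.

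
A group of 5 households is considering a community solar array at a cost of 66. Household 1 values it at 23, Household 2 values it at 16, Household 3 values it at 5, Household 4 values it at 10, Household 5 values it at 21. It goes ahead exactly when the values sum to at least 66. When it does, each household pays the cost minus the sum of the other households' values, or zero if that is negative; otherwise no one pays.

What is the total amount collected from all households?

34

Total value 75 ≥ cost 66, so it is built.
Household 1: others sum to 52; max(0, 66 - 52) = 14.
Household 2: others sum to 59; max(0, 66 - 59) = 7.
Household 3: others sum to 70; max(0, 66 - 70) = 0.
Household 4: others sum to 65; max(0, 66 - 65) = 1.
Household 5: others sum to 54; max(0, 66 - 54) = 12.
Total collected = 14 + 7 + 0 + 1 + 12 = 34.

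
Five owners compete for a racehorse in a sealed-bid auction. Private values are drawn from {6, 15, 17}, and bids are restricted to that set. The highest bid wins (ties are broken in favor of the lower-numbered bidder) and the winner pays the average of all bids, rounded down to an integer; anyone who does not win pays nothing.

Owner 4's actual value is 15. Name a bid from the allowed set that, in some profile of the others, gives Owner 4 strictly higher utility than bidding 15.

17

Suppose Owner 1 bids 6, Owner 2 bids 6, Owner 3 bids 6 and Owner 5 bids 17.
Bid 15: loses, pays 0, utility 0.
Bid 17: wins, pays 10, utility 15 - 10 = 5.
So bidding 17 beats truth here (5 > 0).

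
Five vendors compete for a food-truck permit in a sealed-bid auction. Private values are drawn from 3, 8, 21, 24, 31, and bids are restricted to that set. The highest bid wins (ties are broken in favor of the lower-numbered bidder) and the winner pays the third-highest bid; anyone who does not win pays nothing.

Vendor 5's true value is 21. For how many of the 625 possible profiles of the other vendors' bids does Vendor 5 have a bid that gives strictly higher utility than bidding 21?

64

Others bid (3, 3, 3, 21): truth gives 0; bid 24 gives 18 > 0. Violating.
Others bid (3, 3, 3, 24): truth gives 0; bid 31 gives 18 > 0. Violating.
Others bid (3, 3, 8, 21): truth gives 0; bid 24 gives 13 > 0. Violating.
Others bid (3, 3, 8, 24): truth gives 0; bid 31 gives 13 > 0. Violating.
Others bid (3, 3, 3, 3): truth gives 18; no alternative beats it.
Others bid (3, 3, 3, 8): truth gives 18; no alternative beats it.
(Checking all 625 profiles: 64 have a profitable deviation, 561 do not.)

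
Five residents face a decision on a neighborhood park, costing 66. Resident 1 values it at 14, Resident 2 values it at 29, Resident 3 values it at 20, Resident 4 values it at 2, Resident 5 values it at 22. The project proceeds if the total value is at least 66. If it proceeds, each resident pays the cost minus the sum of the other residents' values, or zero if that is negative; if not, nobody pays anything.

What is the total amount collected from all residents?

9

Total value 87 ≥ cost 66, so it is built.
Resident 1: others sum to 73; max(0, 66 - 73) = 0.
Resident 2: others sum to 58; max(0, 66 - 58) = 8.
Resident 3: others sum to 67; max(0, 66 - 67) = 0.
Resident 4: others sum to 85; max(0, 66 - 85) = 0.
Resident 5: others sum to 65; max(0, 66 - 65) = 1.
Total collected = 0 + 8 + 0 + 0 + 1 = 9.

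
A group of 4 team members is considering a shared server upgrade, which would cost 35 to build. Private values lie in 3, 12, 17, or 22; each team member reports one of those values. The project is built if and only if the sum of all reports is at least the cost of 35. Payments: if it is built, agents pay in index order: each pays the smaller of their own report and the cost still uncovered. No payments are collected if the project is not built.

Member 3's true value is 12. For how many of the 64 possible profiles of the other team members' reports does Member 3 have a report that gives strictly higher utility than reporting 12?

Others report (3, 12, 17): truth gives 0; report 3 gives 9 > 0. Violating.
Others report (3, 12, 22): truth gives 0; report 3 gives 9 > 0. Violating.
Others report (3, 17, 12): truth gives 0; report 3 gives 9 > 0. Violating.
Others report (3, 17, 17): truth gives 0; report 3 gives 9 > 0. Violating.
Others report (3, 3, 3): truth gives 0; no alternative beats it.
Others report (3, 3, 12): truth gives 0; no alternative beats it.
(Checking all 64 profiles: 27 have a profitable deviation, 37 do not.)

27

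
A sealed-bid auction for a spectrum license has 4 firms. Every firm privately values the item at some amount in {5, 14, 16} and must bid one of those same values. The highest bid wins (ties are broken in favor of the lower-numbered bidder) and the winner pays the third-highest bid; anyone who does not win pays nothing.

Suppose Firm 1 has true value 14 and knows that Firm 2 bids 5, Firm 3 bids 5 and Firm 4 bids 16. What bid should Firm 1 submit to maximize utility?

16

Bid 5: loses, pays 0, utility 0.
Bid 14: loses, pays 0, utility 0.
Bid 16: wins, pays 5, utility 14 - 5 = 9.
The best choice is 16 with utility 9.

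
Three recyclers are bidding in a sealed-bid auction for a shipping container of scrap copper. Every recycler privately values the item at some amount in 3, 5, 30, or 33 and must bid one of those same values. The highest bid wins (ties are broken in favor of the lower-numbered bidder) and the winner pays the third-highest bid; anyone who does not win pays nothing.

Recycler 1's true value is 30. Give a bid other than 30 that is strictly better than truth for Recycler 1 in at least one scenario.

Suppose Recycler 2 bids 3 and Recycler 3 bids 33.
Bid 30: loses, pays 0, utility 0.
Bid 33: wins, pays 3, utility 30 - 3 = 27.
So bidding 33 beats truth here (27 > 0).

33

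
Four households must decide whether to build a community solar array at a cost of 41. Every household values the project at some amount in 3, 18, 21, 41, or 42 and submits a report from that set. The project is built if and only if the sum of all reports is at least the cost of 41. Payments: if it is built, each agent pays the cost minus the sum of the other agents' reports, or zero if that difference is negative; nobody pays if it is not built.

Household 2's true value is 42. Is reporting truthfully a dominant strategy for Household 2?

Yes

Check each profile of the others' reports and compare truth against every alternative report.
Others report (3, 3, 41): truth gives 42, best alternative gives 42.
Others report (3, 3, 42): truth gives 42, best alternative gives 42.
Others report (3, 18, 21): truth gives 42, best alternative gives 42.
Others report (3, 18, 41): truth gives 42, best alternative gives 42.
Others report (3, 18, 42): truth gives 42, best alternative gives 42.
Others report (3, 21, 18): truth gives 42, best alternative gives 42.
(Remaining 119 profiles checked similarly; truth is weakly best in each.)
In every case the truthful report is at least as good as any alternative, so it is a dominant strategy.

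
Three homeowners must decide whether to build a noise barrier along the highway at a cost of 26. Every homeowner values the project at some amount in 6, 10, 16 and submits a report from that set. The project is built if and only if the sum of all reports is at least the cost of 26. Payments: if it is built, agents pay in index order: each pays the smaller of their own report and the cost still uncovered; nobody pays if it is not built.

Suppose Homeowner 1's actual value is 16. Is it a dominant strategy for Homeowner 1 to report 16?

No

Consider the case where Homeowner 2 reports 6 and Homeowner 3 reports 10.
Truthful report 16: project built, pays 16, utility 16 - 16 = 0.
Report 10 instead: project built, pays 10, utility 16 - 10 = 6.
Since 6 > 0, reporting 10 is strictly better here, so truthful reporting is not dominant.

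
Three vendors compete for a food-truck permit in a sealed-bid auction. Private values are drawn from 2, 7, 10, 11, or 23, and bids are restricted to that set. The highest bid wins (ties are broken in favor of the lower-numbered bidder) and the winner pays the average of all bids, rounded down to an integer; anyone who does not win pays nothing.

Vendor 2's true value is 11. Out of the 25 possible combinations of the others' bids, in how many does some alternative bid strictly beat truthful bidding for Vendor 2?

2

Others bid (2, 2): truth gives 6; bid 7 gives 8 > 6. Violating.
Others bid (2, 7): truth gives 5; bid 7 gives 6 > 5. Violating.
Others bid (2, 10): truth gives 4; no alternative beats it.
Others bid (2, 11): truth gives 3; no alternative beats it.
(Checking all 25 profiles: 2 have a profitable deviation, 23 do not.)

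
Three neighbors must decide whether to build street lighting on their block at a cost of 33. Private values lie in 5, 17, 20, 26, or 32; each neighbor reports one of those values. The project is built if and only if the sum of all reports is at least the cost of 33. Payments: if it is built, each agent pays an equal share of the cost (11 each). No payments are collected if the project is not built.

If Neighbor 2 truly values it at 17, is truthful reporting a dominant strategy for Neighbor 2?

Consider the case where Neighbor 1 reports 5 and Neighbor 3 reports 5.
Truthful report 17: project not built, utility 0.
Report 26 instead: project built, pays 11, utility 17 - 11 = 6.
Since 6 > 0, reporting 26 is strictly better here, so truthful reporting is not dominant.

No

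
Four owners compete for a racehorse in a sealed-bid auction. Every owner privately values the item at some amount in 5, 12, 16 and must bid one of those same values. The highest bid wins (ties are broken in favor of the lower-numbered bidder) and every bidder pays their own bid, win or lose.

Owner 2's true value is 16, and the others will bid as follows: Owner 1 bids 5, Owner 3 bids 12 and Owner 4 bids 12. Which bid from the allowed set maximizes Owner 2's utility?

12

Bid 5: loses but pays 5, utility -5.
Bid 12: wins, pays 12, utility 16 - 12 = 4.
Bid 16: wins, pays 16, utility 16 - 16 = 0.
The best choice is 12 with utility 4.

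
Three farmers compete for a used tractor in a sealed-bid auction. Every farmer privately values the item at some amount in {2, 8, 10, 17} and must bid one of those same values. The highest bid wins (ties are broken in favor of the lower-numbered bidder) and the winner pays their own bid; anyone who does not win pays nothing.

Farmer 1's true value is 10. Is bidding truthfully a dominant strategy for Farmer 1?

No

Consider the case where Farmer 2 bids 2 and Farmer 3 bids 2.
Truthful bid 10: wins, pays 10, utility 10 - 10 = 0.
Bid 2 instead: wins, pays 2, utility 10 - 2 = 8.
Since 8 > 0, bidding 2 is strictly better here, so truthful bidding is not dominant.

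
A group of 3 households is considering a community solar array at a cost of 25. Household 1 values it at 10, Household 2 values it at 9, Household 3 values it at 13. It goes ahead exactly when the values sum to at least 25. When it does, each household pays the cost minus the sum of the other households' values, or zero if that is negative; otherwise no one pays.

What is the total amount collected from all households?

Total value 32 ≥ cost 25, so it is built.
Household 1: others sum to 22; max(0, 25 - 22) = 3.
Household 2: others sum to 23; max(0, 25 - 23) = 2.
Household 3: others sum to 19; max(0, 25 - 19) = 6.
Total collected = 3 + 2 + 6 = 11.

11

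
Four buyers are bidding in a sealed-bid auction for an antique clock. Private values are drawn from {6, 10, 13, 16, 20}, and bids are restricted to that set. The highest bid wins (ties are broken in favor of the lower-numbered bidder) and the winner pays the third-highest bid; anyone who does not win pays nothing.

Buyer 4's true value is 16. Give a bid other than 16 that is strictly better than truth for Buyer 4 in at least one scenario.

Suppose Buyer 1 bids 6, Buyer 2 bids 6 and Buyer 3 bids 16.
Bid 16: loses, pays 0, utility 0.
Bid 20: wins, pays 6, utility 16 - 6 = 10.
So bidding 20 beats truth here (10 > 0).

20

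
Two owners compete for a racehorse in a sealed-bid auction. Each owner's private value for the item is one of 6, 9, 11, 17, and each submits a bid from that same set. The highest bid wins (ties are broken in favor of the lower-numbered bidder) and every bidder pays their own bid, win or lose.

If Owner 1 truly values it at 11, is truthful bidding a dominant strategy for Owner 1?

Consider the case where Owner 2 bids 6.
Truthful bid 11: wins, pays 11, utility 11 - 11 = 0.
Bid 6 instead: wins, pays 6, utility 11 - 6 = 5.
Since 5 > 0, bidding 6 is strictly better here, so truthful bidding is not dominant.

No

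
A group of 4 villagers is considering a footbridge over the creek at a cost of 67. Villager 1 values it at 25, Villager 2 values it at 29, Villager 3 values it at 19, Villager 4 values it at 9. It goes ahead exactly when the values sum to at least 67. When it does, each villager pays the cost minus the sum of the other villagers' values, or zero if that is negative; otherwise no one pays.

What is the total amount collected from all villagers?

28

Total value 82 ≥ cost 67, so it is built.
Villager 1: others sum to 57; max(0, 67 - 57) = 10.
Villager 2: others sum to 53; max(0, 67 - 53) = 14.
Villager 3: others sum to 63; max(0, 67 - 63) = 4.
Villager 4: others sum to 73; max(0, 67 - 73) = 0.
Total collected = 10 + 14 + 4 + 0 = 28.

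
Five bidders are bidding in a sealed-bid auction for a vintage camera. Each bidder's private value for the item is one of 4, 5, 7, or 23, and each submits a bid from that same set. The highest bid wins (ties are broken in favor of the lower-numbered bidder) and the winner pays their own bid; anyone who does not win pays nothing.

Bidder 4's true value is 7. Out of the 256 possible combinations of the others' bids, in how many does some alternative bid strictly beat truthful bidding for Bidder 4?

Others bid (4, 4, 4, 4): truth gives 0; bid 5 gives 2 > 0. Violating.
Others bid (4, 4, 4, 5): truth gives 0; bid 5 gives 2 > 0. Violating.
Others bid (4, 4, 4, 7): truth gives 0; no alternative beats it.
Others bid (4, 4, 4, 23): truth gives 0; no alternative beats it.
(Checking all 256 profiles: 2 have a profitable deviation, 254 do not.)

2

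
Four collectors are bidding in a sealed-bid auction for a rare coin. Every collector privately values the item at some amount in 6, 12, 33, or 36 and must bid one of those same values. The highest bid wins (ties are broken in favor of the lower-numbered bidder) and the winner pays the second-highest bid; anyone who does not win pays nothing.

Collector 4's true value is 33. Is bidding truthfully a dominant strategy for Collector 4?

Yes

Check each profile of the others' bids and compare truth against every alternative bid.
Others bid (6, 6, 6): truth gives 27, best alternative gives 27.
Others bid (6, 6, 12): truth gives 21, best alternative gives 21.
Others bid (6, 12, 6): truth gives 21, best alternative gives 21.
Others bid (6, 12, 12): truth gives 21, best alternative gives 21.
Others bid (12, 6, 6): truth gives 21, best alternative gives 21.
Others bid (12, 6, 12): truth gives 21, best alternative gives 21.
(Remaining 58 profiles checked similarly; truth is weakly best in each.)
In every case the truthful bid is at least as good as any alternative, so it is a dominant strategy.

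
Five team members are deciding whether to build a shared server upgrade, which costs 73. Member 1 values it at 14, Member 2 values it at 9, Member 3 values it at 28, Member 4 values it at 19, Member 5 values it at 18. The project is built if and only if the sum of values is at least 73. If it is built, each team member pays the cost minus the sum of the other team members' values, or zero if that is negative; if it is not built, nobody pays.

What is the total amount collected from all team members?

Total value 88 ≥ cost 73, so it is built.
Member 1: others sum to 74; max(0, 73 - 74) = 0.
Member 2: others sum to 79; max(0, 73 - 79) = 0.
Member 3: others sum to 60; max(0, 73 - 60) = 13.
Member 4: others sum to 69; max(0, 73 - 69) = 4.
Member 5: others sum to 70; max(0, 73 - 70) = 3.
Total collected = 0 + 0 + 13 + 4 + 3 = 20.

20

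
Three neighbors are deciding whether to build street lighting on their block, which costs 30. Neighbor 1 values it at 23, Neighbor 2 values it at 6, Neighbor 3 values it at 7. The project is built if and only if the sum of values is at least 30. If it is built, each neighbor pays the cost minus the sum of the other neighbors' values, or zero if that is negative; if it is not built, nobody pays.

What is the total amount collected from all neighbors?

18

Total value 36 ≥ cost 30, so it is built.
Neighbor 1: others sum to 13; max(0, 30 - 13) = 17.
Neighbor 2: others sum to 30; max(0, 30 - 30) = 0.
Neighbor 3: others sum to 29; max(0, 30 - 29) = 1.
Total collected = 17 + 0 + 1 = 18.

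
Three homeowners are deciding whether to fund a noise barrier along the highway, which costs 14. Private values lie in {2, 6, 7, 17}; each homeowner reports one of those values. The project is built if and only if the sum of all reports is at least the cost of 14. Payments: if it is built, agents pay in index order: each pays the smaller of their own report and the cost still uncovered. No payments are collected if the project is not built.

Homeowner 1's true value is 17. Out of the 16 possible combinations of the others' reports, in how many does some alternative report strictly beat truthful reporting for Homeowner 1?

15

Others report (2, 6): truth gives 3; report 6 gives 11 > 3. Violating.
Others report (2, 7): truth gives 3; report 6 gives 11 > 3. Violating.
Others report (2, 17): truth gives 3; report 2 gives 15 > 3. Violating.
Others report (6, 2): truth gives 3; report 6 gives 11 > 3. Violating.
Others report (2, 2): truth gives 3; no alternative beats it.
(Checking all 16 profiles: 15 have a profitable deviation, 1 does not.)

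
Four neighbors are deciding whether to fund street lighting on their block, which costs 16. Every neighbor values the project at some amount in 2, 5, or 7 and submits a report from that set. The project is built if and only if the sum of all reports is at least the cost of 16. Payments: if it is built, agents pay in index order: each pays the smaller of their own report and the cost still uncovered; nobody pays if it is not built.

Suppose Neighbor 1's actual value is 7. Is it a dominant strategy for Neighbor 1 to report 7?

Consider the case where Neighbor 2 reports 2, Neighbor 3 reports 2 and Neighbor 4 reports 7.
Truthful report 7: project built, pays 7, utility 7 - 7 = 0.
Report 5 instead: project built, pays 5, utility 7 - 5 = 2.
Since 2 > 0, reporting 5 is strictly better here, so truthful reporting is not dominant.

No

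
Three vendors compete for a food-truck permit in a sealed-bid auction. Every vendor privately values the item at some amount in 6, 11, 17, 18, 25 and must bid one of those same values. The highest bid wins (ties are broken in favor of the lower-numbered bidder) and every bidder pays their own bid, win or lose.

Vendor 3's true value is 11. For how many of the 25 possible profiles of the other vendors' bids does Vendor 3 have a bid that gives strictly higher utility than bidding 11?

24

Others bid (6, 11): truth gives -11; bid 6 gives -6 > -11. Violating.
Others bid (6, 17): truth gives -11; bid 6 gives -6 > -11. Violating.
Others bid (6, 18): truth gives -11; bid 6 gives -6 > -11. Violating.
Others bid (6, 25): truth gives -11; bid 6 gives -6 > -11. Violating.
Others bid (6, 6): truth gives 0; no alternative beats it.
(Checking all 25 profiles: 24 have a profitable deviation, 1 does not.)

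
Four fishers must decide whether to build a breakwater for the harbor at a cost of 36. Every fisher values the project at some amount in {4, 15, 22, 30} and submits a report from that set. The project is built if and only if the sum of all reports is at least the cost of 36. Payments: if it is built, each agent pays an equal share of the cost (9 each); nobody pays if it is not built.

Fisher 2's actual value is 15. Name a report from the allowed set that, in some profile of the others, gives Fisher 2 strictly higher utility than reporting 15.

30

Suppose Fisher 1 reports 4, Fisher 3 reports 4 and Fisher 4 reports 4.
Report 15: project not built, utility 0.
Report 30: project built, pays 9, utility 15 - 9 = 6.
So reporting 30 beats truth here (6 > 0).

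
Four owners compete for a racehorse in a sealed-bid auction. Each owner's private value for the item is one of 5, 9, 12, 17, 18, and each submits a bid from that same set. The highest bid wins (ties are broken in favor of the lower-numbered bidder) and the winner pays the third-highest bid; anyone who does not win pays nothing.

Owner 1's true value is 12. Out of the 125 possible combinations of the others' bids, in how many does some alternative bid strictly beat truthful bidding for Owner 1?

Others bid (5, 5, 17): truth gives 0; bid 17 gives 7 > 0. Violating.
Others bid (5, 5, 18): truth gives 0; bid 18 gives 7 > 0. Violating.
Others bid (5, 9, 17): truth gives 0; bid 17 gives 3 > 0. Violating.
Others bid (5, 9, 18): truth gives 0; bid 18 gives 3 > 0. Violating.
Others bid (5, 5, 5): truth gives 7; no alternative beats it.
Others bid (5, 5, 9): truth gives 7; no alternative beats it.
(Checking all 125 profiles: 24 have a profitable deviation, 101 do not.)

24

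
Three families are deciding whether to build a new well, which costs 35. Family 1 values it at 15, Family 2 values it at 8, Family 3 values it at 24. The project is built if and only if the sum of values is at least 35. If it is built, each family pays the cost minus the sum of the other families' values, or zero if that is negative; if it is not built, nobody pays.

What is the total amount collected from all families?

Total value 47 ≥ cost 35, so it is built.
Family 1: others sum to 32; max(0, 35 - 32) = 3.
Family 2: others sum to 39; max(0, 35 - 39) = 0.
Family 3: others sum to 23; max(0, 35 - 23) = 12.
Total collected = 3 + 0 + 12 = 15.

15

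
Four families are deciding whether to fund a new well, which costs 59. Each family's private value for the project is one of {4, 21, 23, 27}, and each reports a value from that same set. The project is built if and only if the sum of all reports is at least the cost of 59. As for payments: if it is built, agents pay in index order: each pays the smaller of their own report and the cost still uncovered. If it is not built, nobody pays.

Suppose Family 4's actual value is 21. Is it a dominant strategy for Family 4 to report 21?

Yes

Check each profile of the others' reports and compare truth against every alternative report.
Others report (21, 21, 21): truth gives 21, best alternative gives 21.
Others report (21, 21, 23): truth gives 21, best alternative gives 21.
Others report (21, 21, 27): truth gives 21, best alternative gives 21.
Others report (21, 23, 21): truth gives 21, best alternative gives 21.
Others report (21, 23, 23): truth gives 21, best alternative gives 21.
Others report (21, 23, 27): truth gives 21, best alternative gives 21.
(Remaining 58 profiles checked similarly; truth is weakly best in each.)
In every case the truthful report is at least as good as any alternative, so it is a dominant strategy.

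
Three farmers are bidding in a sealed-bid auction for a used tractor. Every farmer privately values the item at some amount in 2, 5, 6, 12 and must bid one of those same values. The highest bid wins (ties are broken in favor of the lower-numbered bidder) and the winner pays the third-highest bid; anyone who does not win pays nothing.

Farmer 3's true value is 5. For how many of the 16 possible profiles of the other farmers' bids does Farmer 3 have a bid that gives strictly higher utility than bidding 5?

Others bid (2, 5): truth gives 0; bid 6 gives 3 > 0. Violating.
Others bid (2, 6): truth gives 0; bid 12 gives 3 > 0. Violating.
Others bid (5, 2): truth gives 0; bid 6 gives 3 > 0. Violating.
Others bid (6, 2): truth gives 0; bid 12 gives 3 > 0. Violating.
Others bid (2, 2): truth gives 3; no alternative beats it.
Others bid (2, 12): truth gives 0; no alternative beats it.
(Checking all 16 profiles: 4 have a profitable deviation, 12 do not.)

4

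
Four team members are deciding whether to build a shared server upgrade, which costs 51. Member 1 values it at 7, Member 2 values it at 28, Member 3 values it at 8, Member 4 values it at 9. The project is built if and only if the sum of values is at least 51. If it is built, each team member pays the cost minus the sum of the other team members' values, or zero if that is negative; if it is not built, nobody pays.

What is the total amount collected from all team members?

Total value 52 ≥ cost 51, so it is built.
Member 1: others sum to 45; max(0, 51 - 45) = 6.
Member 2: others sum to 24; max(0, 51 - 24) = 27.
Member 3: others sum to 44; max(0, 51 - 44) = 7.
Member 4: others sum to 43; max(0, 51 - 43) = 8.
Total collected = 6 + 27 + 7 + 8 = 48.

48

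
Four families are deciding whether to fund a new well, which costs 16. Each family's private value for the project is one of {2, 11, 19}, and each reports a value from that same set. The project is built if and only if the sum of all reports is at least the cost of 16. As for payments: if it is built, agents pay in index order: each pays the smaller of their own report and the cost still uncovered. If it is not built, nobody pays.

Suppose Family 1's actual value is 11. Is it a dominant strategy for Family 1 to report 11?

Consider the case where Family 2 reports 2, Family 3 reports 2 and Family 4 reports 11.
Truthful report 11: project built, pays 11, utility 11 - 11 = 0.
Report 2 instead: project built, pays 2, utility 11 - 2 = 9.
Since 9 > 0, reporting 2 is strictly better here, so truthful reporting is not dominant.

No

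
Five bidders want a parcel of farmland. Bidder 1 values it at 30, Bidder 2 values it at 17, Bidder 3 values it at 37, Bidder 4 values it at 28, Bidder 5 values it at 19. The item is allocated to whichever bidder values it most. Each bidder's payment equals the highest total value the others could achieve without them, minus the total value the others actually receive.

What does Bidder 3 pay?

30

Bidder 3 has the highest value and receives the item.
Without Bidder 3, the item would go to the next-highest value, 30, so the others could achieve 30.
With Bidder 3 present and winning, the others receive nothing, so their total is 0.
Payment = 30 - 0 = 30.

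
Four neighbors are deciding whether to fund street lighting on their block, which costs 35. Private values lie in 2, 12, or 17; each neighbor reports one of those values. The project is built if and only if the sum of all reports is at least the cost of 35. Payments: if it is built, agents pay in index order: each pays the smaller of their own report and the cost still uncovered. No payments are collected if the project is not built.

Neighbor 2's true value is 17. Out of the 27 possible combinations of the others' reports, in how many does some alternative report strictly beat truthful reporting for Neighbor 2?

Others report (2, 12, 12): truth gives 0; report 12 gives 5 > 0. Violating.
Others report (2, 12, 17): truth gives 0; report 12 gives 5 > 0. Violating.
Others report (2, 17, 12): truth gives 0; report 12 gives 5 > 0. Violating.
Others report (2, 17, 17): truth gives 0; report 2 gives 15 > 0. Violating.
Others report (2, 2, 2): truth gives 0; no alternative beats it.
Others report (2, 2, 12): truth gives 0; no alternative beats it.
(Checking all 27 profiles: 20 have a profitable deviation, 7 do not.)

20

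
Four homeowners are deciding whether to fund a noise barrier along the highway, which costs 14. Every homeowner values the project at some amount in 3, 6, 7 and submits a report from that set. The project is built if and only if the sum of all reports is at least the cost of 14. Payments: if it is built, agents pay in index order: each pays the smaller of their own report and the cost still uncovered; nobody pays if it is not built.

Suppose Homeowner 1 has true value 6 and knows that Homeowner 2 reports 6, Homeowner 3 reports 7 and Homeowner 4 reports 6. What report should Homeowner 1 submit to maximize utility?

Report 3: project built, pays 3, utility 6 - 3 = 3.
Report 6: project built, pays 6, utility 6 - 6 = 0.
Report 7: project built, pays 7, utility 6 - 7 = -1.
The best choice is 3 with utility 3.

3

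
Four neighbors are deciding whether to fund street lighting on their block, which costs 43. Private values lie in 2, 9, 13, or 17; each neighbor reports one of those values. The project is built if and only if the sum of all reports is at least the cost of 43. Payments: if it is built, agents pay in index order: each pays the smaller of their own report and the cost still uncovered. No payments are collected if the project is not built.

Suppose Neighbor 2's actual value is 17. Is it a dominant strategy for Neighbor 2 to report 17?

Consider the case where Neighbor 1 reports 2, Neighbor 3 reports 13 and Neighbor 4 reports 17.
Truthful report 17: project built, pays 17, utility 17 - 17 = 0.
Report 13 instead: project built, pays 13, utility 17 - 13 = 4.
Since 4 > 0, reporting 13 is strictly better here, so truthful reporting is not dominant.

No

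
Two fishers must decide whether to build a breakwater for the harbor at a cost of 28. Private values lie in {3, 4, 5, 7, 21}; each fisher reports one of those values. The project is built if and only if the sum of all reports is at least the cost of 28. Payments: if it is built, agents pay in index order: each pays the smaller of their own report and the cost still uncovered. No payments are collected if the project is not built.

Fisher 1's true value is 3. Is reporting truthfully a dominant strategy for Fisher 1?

Check each profile of the others' reports and compare truth against every alternative report.
Others report (3): truth gives 0, best alternative gives 0.
Others report (4): truth gives 0, best alternative gives 0.
Others report (5): truth gives 0, best alternative gives 0.
Others report (7): truth gives 0, best alternative gives 0.
Others report (21): truth gives 0, best alternative gives 0.
In every case the truthful report is at least as good as any alternative, so it is a dominant strategy.

Yes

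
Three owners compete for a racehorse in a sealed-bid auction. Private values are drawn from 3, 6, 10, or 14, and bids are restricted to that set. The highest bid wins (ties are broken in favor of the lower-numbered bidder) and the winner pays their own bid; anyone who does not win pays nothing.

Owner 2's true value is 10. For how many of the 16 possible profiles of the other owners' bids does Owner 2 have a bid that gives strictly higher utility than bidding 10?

Others bid (3, 3): truth gives 0; bid 6 gives 4 > 0. Violating.
Others bid (3, 6): truth gives 0; bid 6 gives 4 > 0. Violating.
Others bid (3, 10): truth gives 0; no alternative beats it.
Others bid (3, 14): truth gives 0; no alternative beats it.
(Checking all 16 profiles: 2 have a profitable deviation, 14 do not.)

2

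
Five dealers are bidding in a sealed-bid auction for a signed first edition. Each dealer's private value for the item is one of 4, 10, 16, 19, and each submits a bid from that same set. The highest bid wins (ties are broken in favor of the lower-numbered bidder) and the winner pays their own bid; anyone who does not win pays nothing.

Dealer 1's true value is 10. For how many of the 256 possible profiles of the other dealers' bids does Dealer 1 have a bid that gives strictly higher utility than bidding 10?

Others bid (4, 4, 4, 4): truth gives 0; bid 4 gives 6 > 0. Violating.
Others bid (4, 4, 4, 10): truth gives 0; no alternative beats it.
Others bid (4, 4, 4, 16): truth gives 0; no alternative beats it.
(Checking all 256 profiles: 1 has a profitable deviation, 255 do not.)

1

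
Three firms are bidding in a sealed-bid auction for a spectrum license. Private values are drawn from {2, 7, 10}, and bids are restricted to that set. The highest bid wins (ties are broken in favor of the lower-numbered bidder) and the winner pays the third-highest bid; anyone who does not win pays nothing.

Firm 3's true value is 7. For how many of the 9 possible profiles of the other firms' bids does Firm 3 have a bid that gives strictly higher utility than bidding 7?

2

Others bid (2, 7): truth gives 0; bid 10 gives 5 > 0. Violating.
Others bid (7, 2): truth gives 0; bid 10 gives 5 > 0. Violating.
Others bid (2, 2): truth gives 5; no alternative beats it.
Others bid (2, 10): truth gives 0; no alternative beats it.
(Checking all 9 profiles: 2 have a profitable deviation, 7 do not.)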